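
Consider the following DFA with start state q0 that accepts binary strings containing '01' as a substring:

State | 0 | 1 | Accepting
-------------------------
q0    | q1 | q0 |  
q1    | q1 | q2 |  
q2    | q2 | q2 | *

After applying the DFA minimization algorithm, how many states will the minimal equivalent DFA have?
All 3 states are reachable from q0, so none can be removed as unreachable.
Table-filling: first mark every (accepting, non-accepting) pair as distinguishable (accepting: {q2}; non-accepting: {q0, q1}).
Round 1: (q0, q1) on '1' go to q0 and q2, already distinguishable → mark.
Every pair of states is distinguishable, so the DFA is already minimal.
Equivalence classes: {q0}, {q1}, {q2} → 3 states.

Final answer: 3 states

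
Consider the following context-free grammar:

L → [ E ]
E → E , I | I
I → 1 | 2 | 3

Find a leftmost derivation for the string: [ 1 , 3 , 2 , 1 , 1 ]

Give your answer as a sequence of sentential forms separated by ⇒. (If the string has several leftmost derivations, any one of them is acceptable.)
Start with L.
Step 1: the leftmost non-terminal is L; apply L → [ E ]:  [ E ]
Step 2: the leftmost non-terminal is E; apply E → E , I:  [ E , I ]
Step 3: the leftmost non-terminal is E; apply E → E , I:  [ E , I , I ]
Step 4: the leftmost non-terminal is E; apply E → E , I:  [ E , I , I , I ]
Step 5: the leftmost non-terminal is E; apply E → E , I:  [ E , I , I , I , I ]
Step 6: the leftmost non-terminal is E; apply E → I:  [ I , I , I , I , I ]
Step 7: the leftmost non-terminal is I; apply I → 1:  [ 1 , I , I , I , I ]
Step 8: the leftmost non-terminal is I; apply I → 3:  [ 1 , 3 , I , I , I ]
Step 9: the leftmost non-terminal is I; apply I → 2:  [ 1 , 3 , 2 , I , I ]
Step 10: the leftmost non-terminal is I; apply I → 1:  [ 1 , 3 , 2 , 1 , I ]
Step 11: the leftmost non-terminal is I; apply I → 1:  [ 1 , 3 , 2 , 1 , 1 ]

Final answer: L ⇒ [ E ] ⇒ [ E , I ] ⇒ [ E , I , I ] ⇒ [ E , I , I , I ] ⇒ [ E , I , I , I , I ] ⇒ [ I , I , I , I , I ] ⇒ [ 1 , I , I , I , I ] ⇒ [ 1 , 3 , I , I , I ] ⇒ [ 1 , 3 , 2 , I , I ] ⇒ [ 1 , 3 , 2 , 1 , I ] ⇒ [ 1 , 3 , 2 , 1 , 1 ]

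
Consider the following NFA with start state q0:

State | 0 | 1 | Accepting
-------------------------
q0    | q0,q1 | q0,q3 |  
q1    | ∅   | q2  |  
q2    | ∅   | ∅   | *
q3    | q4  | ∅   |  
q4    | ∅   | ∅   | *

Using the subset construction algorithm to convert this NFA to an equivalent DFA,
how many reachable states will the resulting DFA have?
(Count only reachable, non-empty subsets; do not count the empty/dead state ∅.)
Start subset: {q0}
{q0}: on 0 → {q0, q1}, on 1 → {q0, q3}
{q0, q1}: on 0 → {q0, q1}, on 1 → {q0, q2, q3}
{q0, q3}: on 0 → {q0, q1, q4}, on 1 → {q0, q3}
{q0, q2, q3}: on 0 → {q0, q1, q4}, on 1 → {q0, q3}
{q0, q1, q4}: on 0 → {q0, q1}, on 1 → {q0, q2, q3}
Reachable non-empty subsets: {q0}, {q0, q1}, {q0, q3}, {q0, q2, q3}, {q0, q1, q4} — 5 in total.

Final answer: 5 states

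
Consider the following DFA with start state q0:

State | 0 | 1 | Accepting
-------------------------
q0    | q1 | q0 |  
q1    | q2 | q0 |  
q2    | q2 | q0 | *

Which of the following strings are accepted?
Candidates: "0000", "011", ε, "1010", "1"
"0000": q0 → q1 → q2 → q2 → q2; q2 is accepting → accepted
"011": q0 → q1 → q0 → q0; q0 is not accepting → rejected
ε: q0; q0 is not accepting → rejected
"1010": q0 → q0 → q1 → q0 → q1; q1 is not accepting → rejected
"1": q0 → q0; q0 is not accepting → rejected

Final answer: "0000"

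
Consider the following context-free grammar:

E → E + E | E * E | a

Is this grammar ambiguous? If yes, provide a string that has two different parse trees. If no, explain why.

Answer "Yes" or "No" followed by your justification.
Two different leftmost derivations of a + a * a:
  (1) E ⇒ E + E ⇒ a + E ⇒ a + E * E ⇒ a + a * E ⇒ a + a * a   (tree groups a + (a * a))
  (2) E ⇒ E * E ⇒ E + E * E ⇒ a + E * E ⇒ a + a * E ⇒ a + a * a   (tree groups (a + a) * a)
Two distinct leftmost derivations = two distinct parse trees, so the grammar is ambiguous.

Final answer: Yes - the string 'a + a * a' has two distinct leftmost derivations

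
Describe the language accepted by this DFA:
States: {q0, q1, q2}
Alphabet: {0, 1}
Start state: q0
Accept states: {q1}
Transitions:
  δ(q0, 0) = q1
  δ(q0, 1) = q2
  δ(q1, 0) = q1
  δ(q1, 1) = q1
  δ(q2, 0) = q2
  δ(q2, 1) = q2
Analyzing the DFA structure:
Start state: q0
Accept states: {q1}
Interpreting what each state remembers (checking against the transitions):
  q0: nothing has been read yet
  q1: the first symbol was 0
  q2: the first symbol was 1 (trap state)
  δ(q0, 0): in q0 (nothing has been read yet), after reading 0 we have: the first symbol was 0 → q1
  δ(q0, 1): in q0 (nothing has been read yet), after reading 1 we have: the first symbol was 1 (trap state) → q2
  δ(q1, 0): in q1 (the first symbol was 0), after reading 0 we have: the first symbol was 0 → q1
  δ(q1, 1): in q1 (the first symbol was 0), after reading 1 we have: the first symbol was 0 → q1
  δ(q2, 0): in q2 (the first symbol was 1 (trap state)), after reading 0 we have: the first symbol was 1 (trap state) → q2
  δ(q2, 1): in q2 (the first symbol was 1 (trap state)), after reading 1 we have: the first symbol was 1 (trap state) → q2
A string is accepted iff it ends in {q1}, i.e. the first symbol was 0.
Language: All binary strings starting with 0

Final answer: All binary strings starting with 0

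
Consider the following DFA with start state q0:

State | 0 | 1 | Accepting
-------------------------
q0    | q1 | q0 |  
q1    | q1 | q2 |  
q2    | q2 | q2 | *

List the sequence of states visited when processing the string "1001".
q0 → q0 → q1 → q1 → q2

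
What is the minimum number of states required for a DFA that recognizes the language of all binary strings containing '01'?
Language: binary strings containing '01'
Lower bound (Myhill–Nerode): the prefixes ε, 0, 01 are pairwise distinguishable:
  ε vs 01: suffix ε distinguishes them (ε is rejected, 01 is accepted)
  0 vs 01: suffix ε distinguishes them (0 is rejected, 01 is accepted)
  ε vs 0: suffix 1 distinguishes them (ε·1 = 1 is rejected, 0·1 = 01 is accepted)
So any DFA needs at least 3 states.
Upper bound: a DFA with 3 states exists (one state per class above: 'no progress', 'last symbol 0', and 'seen 01' (accepting sink)).
Minimum states: 3

Final answer: 3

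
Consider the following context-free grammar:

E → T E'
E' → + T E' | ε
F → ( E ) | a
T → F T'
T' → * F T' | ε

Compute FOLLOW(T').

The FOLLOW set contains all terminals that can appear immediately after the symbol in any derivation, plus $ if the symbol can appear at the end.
Useful FIRST sets: FIRST(E') = {+, ε}, FIRST(T') = {*, ε} (both E' and T' are nullable).
FOLLOW(E): E is the start symbol → $; E appears in F → ( E ) followed by ')' → FOLLOW(E) = {), $}.
FOLLOW(E'): E' appears at the right end of E → T E' and of E' → + T E', so FOLLOW(E') ⊇ FOLLOW(E) (the second occurrence adds nothing new). FOLLOW(E') = {), $}.
FOLLOW(T): in E → T E' and E' → + T E', T is followed by E': add FIRST(E') minus ε = {+}; since E' is nullable, also add FOLLOW(E) and FOLLOW(E') = {), $}. FOLLOW(T) = {+, ), $}.
FOLLOW(T'): T' appears at the right end of T → F T' and of T' → * F T', so FOLLOW(T') = FOLLOW(T) = {+, ), $}.

Final answer: {$, ), +}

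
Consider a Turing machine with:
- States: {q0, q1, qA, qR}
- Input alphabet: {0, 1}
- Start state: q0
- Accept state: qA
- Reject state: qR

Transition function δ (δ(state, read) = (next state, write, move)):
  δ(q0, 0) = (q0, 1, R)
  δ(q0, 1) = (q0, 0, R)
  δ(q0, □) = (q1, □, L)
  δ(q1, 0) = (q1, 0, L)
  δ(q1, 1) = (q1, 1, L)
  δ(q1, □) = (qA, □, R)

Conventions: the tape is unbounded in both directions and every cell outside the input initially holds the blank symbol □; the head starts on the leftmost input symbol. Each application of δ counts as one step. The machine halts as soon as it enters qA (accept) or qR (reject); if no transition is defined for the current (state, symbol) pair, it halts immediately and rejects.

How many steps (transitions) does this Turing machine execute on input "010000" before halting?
Step 0: [q0]010000 (head at position 0)
Step 1: δ(q0, 0) = (q0, 1, R)  ⊢  1[q0]10000 (head at position 1)
Step 2: δ(q0, 1) = (q0, 0, R)  ⊢  10[q0]0000 (head at position 2)
Step 3: δ(q0, 0) = (q0, 1, R)  ⊢  101[q0]000 (head at position 3)
Step 4: δ(q0, 0) = (q0, 1, R)  ⊢  1011[q0]00 (head at position 4)
Step 5: δ(q0, 0) = (q0, 1, R)  ⊢  10111[q0]0 (head at position 5)
Step 6: δ(q0, 0) = (q0, 1, R)  ⊢  101111[q0]□ (head at position 6)
Step 7: δ(q0, □) = (q1, □, L)  ⊢  10111[q1]1□ (head at position 5)
Step 8: δ(q1, 1) = (q1, 1, L)  ⊢  1011[q1]11□ (head at position 4)
Step 9: δ(q1, 1) = (q1, 1, L)  ⊢  101[q1]111□ (head at position 3)
Step 10: δ(q1, 1) = (q1, 1, L)  ⊢  10[q1]1111□ (head at position 2)
Step 11: δ(q1, 1) = (q1, 1, L)  ⊢  1[q1]01111□ (head at position 1)
Step 12: δ(q1, 0) = (q1, 0, L)  ⊢  [q1]101111□ (head at position 0)
Step 13: δ(q1, 1) = (q1, 1, L)  ⊢  [q1]□101111□ (head at position -1)
Step 14: δ(q1, □) = (qA, □, R)  ⊢  □[qA]101111□ (head at position 0)
The machine is in qA, so it halts and accepts.
Number of transitions executed: 14.

Final answer: 14 steps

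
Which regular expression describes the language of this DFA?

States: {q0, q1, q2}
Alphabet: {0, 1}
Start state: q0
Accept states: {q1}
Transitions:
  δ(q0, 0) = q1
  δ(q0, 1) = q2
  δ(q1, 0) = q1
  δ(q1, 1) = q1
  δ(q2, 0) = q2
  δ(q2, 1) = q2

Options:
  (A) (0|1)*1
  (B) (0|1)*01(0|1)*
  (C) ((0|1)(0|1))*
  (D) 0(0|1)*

Testing sample strings against the DFA:
  '00' -> accepted
  '1100' -> rejected
  '00110' -> accepted
  '001' -> accepted
Checking each option for a counterexample:
  (A) (0|1)*1: '0' is accepted by the DFA but does not match the regex → eliminated
  (B) (0|1)*01(0|1)*: '0' is accepted by the DFA but does not match the regex → eliminated
  (C) ((0|1)(0|1))*: ε is rejected by the DFA but matches the regex → eliminated
  (D) 0(0|1)*: agrees with the DFA on all strings of length ≤ 4
Only (D) 0(0|1)* is consistent with the DFA.

Final answer: (D) 0(0|1)*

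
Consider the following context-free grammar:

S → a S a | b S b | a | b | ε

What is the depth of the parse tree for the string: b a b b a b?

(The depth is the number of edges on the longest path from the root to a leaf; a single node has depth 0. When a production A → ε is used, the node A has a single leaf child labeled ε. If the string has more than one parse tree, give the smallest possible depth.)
The string has even length 6, so its (unique) parse tree peels off matching outer symbols: S → b S b, S → a S a, S → b S b, and finally S → ε for the empty middle.
The S nodes are at depths 0..3; the ε leaf under the innermost S is at depth 4 (terminal leaves are at depths 1..3).
Depth = 4.

Final answer: 4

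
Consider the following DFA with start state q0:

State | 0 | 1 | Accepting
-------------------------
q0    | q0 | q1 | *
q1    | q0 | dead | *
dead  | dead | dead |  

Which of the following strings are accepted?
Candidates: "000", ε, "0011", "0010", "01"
"000": q0 → q0 → q0 → q0; q0 is accepting → accepted
ε: q0; q0 is accepting → accepted
"0011": q0 → q0 → q0 → q1 → dead; dead is not accepting → rejected
"0010": q0 → q0 → q0 → q1 → q0; q0 is accepting → accepted
"01": q0 → q0 → q1; q1 is accepting → accepted

Final answer: "000", ε, "0010", "01"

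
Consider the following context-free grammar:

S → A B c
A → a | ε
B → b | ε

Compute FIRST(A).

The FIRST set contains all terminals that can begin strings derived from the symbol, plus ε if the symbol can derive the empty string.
A → a contributes a; A → ε makes A nullable, contributing ε. FIRST(A) = {a, ε}.

Final answer: {a, ε}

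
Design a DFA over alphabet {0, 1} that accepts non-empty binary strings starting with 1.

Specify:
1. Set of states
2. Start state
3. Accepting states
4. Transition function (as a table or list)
One valid DFA (any DFA recognizing the same language is acceptable):
States: {q0, q1, q2}
Start: q0
Accepting: {q1}
Transitions (accepting states marked with *):
State | 0 | 1 | Accepting
-------------------------
q0    | q2 | q1 |  
q1    | q1 | q1 | *
q2    | q2 | q2 |  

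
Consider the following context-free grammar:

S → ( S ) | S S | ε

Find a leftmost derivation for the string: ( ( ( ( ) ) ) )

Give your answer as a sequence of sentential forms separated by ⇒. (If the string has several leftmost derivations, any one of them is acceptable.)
Start with S.
Step 1: the leftmost non-terminal is S; apply S → ( S ):  ( S )
Step 2: the leftmost non-terminal is S; apply S → ( S ):  ( ( S ) )
Step 3: the leftmost non-terminal is S; apply S → ( S ):  ( ( ( S ) ) )
Step 4: the leftmost non-terminal is S; apply S → ( S ):  ( ( ( ( S ) ) ) )
Step 5: the leftmost non-terminal is S; apply S → ε:  ( ( ( ( ) ) ) )

Final answer: S ⇒ ( S ) ⇒ ( ( S ) ) ⇒ ( ( ( S ) ) ) ⇒ ( ( ( ( S ) ) ) ) ⇒ ( ( ( ( ) ) ) )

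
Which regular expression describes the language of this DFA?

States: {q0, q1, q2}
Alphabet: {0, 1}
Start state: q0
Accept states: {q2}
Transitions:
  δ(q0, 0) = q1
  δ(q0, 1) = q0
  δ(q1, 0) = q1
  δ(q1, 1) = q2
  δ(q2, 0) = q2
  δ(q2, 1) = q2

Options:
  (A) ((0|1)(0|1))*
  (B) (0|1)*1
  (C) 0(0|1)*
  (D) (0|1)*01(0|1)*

Testing sample strings against the DFA:
  '10' -> rejected
  '001' -> accepted
  '01011' -> accepted
  '11' -> rejected
Checking each option for a counterexample:
  (A) ((0|1)(0|1))*: ε is rejected by the DFA but matches the regex → eliminated
  (B) (0|1)*1: '1' is rejected by the DFA but matches the regex → eliminated
  (C) 0(0|1)*: '0' is rejected by the DFA but matches the regex → eliminated
  (D) (0|1)*01(0|1)*: agrees with the DFA on all strings of length ≤ 4
Only (D) (0|1)*01(0|1)* is consistent with the DFA.

Final answer: (D) (0|1)*01(0|1)*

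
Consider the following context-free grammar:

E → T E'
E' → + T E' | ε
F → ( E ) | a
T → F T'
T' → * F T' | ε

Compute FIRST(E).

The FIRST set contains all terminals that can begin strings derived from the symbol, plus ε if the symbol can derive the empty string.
FIRST(F): F → ( E ) contributes '(' and F → a contributes 'a', so FIRST(F) = {(, a}. F is not nullable.
FIRST(T): T → F T' begins with F, and F is not nullable, so FIRST(T) = FIRST(F) = {(, a}.
FIRST(E): E → T E' begins with T, and T is not nullable, so FIRST(E) = FIRST(T) = {(, a}.

Final answer: {(, a}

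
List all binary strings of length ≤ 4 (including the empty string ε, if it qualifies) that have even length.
Checking every binary string of length 0 to 4:
  Length 0: accepted: ε | rejected: (none)
  Length 1: accepted: (none) | rejected: 0, 1
  Length 2: accepted: 00, 01, 10, 11 | rejected: (none)
  Length 3: accepted: (none) | rejected: 000, 001, 010, 011, 100, 101, 110, 111
  Length 4: accepted: 0000, 0001, 0010, 0011, 0100, 0101, 0110, 0111, 1000, 1001, 1010, 1011, 1100, 1101, 1110, 1111 | rejected: (none)
Total: 21 string(s).

Final answer: ε, 00, 01, 10, 11, 0000, 0001, 0010, 0011, 0100, 0101, 0110, 0111, 1000, 1001, 1010, 1011, 1100, 1101, 1110, 1111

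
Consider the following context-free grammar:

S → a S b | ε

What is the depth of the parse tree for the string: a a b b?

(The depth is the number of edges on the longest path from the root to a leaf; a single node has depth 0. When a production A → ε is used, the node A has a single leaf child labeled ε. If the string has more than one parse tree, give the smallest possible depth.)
The only parse tree applies S → a S b 2 times (once per matching a…b pair) and then S → ε.
The S nodes sit at depths 0, 1, …, 2; the innermost S (depth 2) has the single child ε at depth 3.
The terminal leaves a, b are at depths 1..2, so the longest root-to-leaf path is S → S → … → S → ε with 3 edges.
Depth = 3.

Final answer: 3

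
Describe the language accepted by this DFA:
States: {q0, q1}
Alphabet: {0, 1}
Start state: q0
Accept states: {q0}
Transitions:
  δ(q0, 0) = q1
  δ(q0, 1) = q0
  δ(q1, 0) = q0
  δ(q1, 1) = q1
Analyzing the DFA structure:
Start state: q0
Accept states: {q0}
Interpreting what each state remembers (checking against the transitions):
  q0: an even number of 0s has been read so far
  q1: an odd number of 0s has been read so far
  δ(q0, 0): in q0 (an even number of 0s has been read so far), after reading 0 we have: an odd number of 0s has been read so far → q1
  δ(q0, 1): in q0 (an even number of 0s has been read so far), after reading 1 we have: an even number of 0s has been read so far → q0
  δ(q1, 0): in q1 (an odd number of 0s has been read so far), after reading 0 we have: an even number of 0s has been read so far → q0
  δ(q1, 1): in q1 (an odd number of 0s has been read so far), after reading 1 we have: an odd number of 0s has been read so far → q1
A string is accepted iff it ends in {q0}, i.e. an even number of 0s has been read so far.
Language: All binary strings with an even number of 0s

Final answer: All binary strings with an even number of 0s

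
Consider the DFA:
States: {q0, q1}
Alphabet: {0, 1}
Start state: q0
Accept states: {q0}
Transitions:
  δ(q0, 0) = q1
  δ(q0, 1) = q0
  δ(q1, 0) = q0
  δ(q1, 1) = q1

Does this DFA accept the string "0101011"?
Processing string "0101011":
  q0 --0--> q1
  q1 --1--> q1
  q1 --0--> q0
  q0 --1--> q0
  q0 --0--> q1
  q1 --1--> q1
  q1 --1--> q1
Final state: q1
Accept states: {q0}
q1 is not an accept state, so the string is rejected.

Final answer: No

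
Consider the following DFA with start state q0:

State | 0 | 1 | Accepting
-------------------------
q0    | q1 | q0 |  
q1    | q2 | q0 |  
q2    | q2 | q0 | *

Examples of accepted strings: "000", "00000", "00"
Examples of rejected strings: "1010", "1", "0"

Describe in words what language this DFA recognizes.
binary strings ending with '00'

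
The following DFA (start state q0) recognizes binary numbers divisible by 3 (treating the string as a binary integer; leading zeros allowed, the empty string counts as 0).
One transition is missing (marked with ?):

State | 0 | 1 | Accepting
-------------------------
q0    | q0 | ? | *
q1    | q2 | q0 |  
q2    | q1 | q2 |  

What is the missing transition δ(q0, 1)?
q1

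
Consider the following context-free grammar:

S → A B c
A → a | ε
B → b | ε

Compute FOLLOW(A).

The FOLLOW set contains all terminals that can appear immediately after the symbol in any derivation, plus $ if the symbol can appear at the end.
A occurs in S → A B c followed by B c. Add FIRST(B) minus ε = {b}; B is nullable (B → ε), so what follows B can also follow A: the terminal c. FOLLOW(A) = {b, c}.

Final answer: {b, c}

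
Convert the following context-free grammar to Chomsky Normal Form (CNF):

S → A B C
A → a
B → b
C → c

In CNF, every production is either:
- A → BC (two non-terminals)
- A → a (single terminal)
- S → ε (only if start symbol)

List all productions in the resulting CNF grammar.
The grammar has no ε-productions or unit productions to eliminate.
A → a is already in CNF (single terminal) – keep it.
B → b is already in CNF (single terminal) – keep it.
C → c is already in CNF (single terminal) – keep it.
S → A B C has 3 symbols on the right: break it into binary productions S → A X0, X0 → B C.
Resulting CNF grammar (5 productions): A → a; B → b; C → c; S → A X0; X0 → B C

Final answer: A → a; B → b; C → c; S → A X0; X0 → B C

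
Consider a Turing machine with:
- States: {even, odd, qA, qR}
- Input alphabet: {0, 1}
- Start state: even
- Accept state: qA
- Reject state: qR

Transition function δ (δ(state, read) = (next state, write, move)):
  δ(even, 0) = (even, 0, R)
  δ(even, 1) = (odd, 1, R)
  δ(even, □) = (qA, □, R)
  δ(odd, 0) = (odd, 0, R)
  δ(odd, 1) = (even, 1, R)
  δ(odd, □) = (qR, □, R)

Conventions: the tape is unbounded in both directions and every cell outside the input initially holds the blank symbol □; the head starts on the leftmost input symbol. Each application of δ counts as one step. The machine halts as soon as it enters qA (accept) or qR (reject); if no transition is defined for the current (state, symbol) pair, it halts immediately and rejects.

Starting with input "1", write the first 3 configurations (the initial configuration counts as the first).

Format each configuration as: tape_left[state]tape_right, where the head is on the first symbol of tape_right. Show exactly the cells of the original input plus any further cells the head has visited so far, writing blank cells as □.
Step 0: [even]1 (head at position 0)
Step 1: δ(even, 1) = (odd, 1, R)  ⊢  1[odd]□ (head at position 1)
Step 2: δ(odd, □) = (qR, □, R)  ⊢  1□[qR]□ (head at position 2)

Final answer: [even]1 ⊢ 1[odd]□ ⊢ 1□[qR]□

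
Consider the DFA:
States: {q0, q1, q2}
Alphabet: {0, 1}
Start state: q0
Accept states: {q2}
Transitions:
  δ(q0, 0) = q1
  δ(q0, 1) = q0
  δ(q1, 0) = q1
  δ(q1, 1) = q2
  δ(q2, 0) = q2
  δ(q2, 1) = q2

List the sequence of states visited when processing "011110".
Starting at q0
Read '0': q0 -> q1
Read '1': q1 -> q2
Read '1': q2 -> q2
Read '1': q2 -> q2
Read '1': q2 -> q2
Read '0': q2 -> q2

Final answer: q0 -> q1 -> q2 -> q2 -> q2 -> q2 -> q2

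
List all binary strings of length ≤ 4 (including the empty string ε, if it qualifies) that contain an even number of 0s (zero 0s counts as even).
Checking every binary string of length 0 to 4:
  Length 0: accepted: ε | rejected: (none)
  Length 1: accepted: 1 | rejected: 0
  Length 2: accepted: 00, 11 | rejected: 01, 10
  Length 3: accepted: 001, 010, 100, 111 | rejected: 000, 011, 101, 110
  Length 4: accepted: 0000, 0011, 0101, 0110, 1001, 1010, 1100, 1111 | rejected: 0001, 0010, 0100, 0111, 1000, 1011, 1101, 1110
Total: 16 string(s).

Final answer: ε, 1, 00, 11, 001, 010, 100, 111, 0000, 0011, 0101, 0110, 1001, 1010, 1100, 1111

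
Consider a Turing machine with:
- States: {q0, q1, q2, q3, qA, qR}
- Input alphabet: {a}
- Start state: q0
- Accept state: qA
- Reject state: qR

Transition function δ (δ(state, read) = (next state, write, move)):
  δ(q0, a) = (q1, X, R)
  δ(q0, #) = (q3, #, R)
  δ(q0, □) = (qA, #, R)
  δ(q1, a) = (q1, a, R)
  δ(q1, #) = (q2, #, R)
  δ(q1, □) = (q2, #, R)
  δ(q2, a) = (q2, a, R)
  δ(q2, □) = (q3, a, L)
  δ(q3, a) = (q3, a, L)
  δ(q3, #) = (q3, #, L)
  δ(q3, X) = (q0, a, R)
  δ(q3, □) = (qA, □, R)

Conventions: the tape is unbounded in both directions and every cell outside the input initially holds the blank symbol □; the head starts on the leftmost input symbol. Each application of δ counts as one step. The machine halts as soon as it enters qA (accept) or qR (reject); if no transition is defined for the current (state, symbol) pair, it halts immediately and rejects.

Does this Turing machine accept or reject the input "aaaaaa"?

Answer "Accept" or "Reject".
Trace (configuration after each step, as tape_left[state]tape_right with head position):
Step 0: [q0]aaaaaa (head at position 0)
Step 1: X[q1]aaaaa (head 1)
Step 2: Xa[q1]aaaa (head 2)
Step 3: Xaa[q1]aaa (head 3)
Step 4: Xaaa[q1]aa (head 4)
Step 5: Xaaaa[q1]a (head 5)
Step 6: Xaaaaa[q1]□ (head 6)
Step 7: Xaaaaa#[q2]□ (head 7)
Step 8: Xaaaaa[q3]#a (head 6)
Step 9: Xaaaa[q3]a#a (head 5)
Step 10: Xaaa[q3]aa#a (head 4)
Step 11: Xaa[q3]aaa#a (head 3)
Step 12: Xa[q3]aaaa#a (head 2)
Step 13: X[q3]aaaaa#a (head 1)
Step 14: [q3]Xaaaaa#a (head 0)
Step 15: a[q0]aaaaa#a (head 1)
Step 16: aX[q1]aaaa#a (head 2)
Step 17: aXa[q1]aaa#a (head 3)
Step 18: aXaa[q1]aa#a (head 4)
Step 19: aXaaa[q1]a#a (head 5)
Step 20: aXaaaa[q1]#a (head 6)
Step 21: aXaaaa#[q2]a (head 7)
Step 22: aXaaaa#a[q2]□ (head 8)
Step 23: aXaaaa#[q3]aa (head 7)
Step 24: aXaaaa[q3]#aa (head 6)
Step 25: aXaaa[q3]a#aa (head 5)
Step 26: aXaa[q3]aa#aa (head 4)
Step 27: aXa[q3]aaa#aa (head 3)
Step 28: aX[q3]aaaa#aa (head 2)
Step 29: a[q3]Xaaaa#aa (head 1)
Step 30: aa[q0]aaaa#aa (head 2)
Step 31: aaX[q1]aaa#aa (head 3)
Step 32: aaXa[q1]aa#aa (head 4)
Step 33: aaXaa[q1]a#aa (head 5)
Step 34: aaXaaa[q1]#aa (head 6)
Step 35: aaXaaa#[q2]aa (head 7)
Step 36: aaXaaa#a[q2]a (head 8)
Step 37: aaXaaa#aa[q2]□ (head 9)
Step 38: aaXaaa#a[q3]aa (head 8)
Step 39: aaXaaa#[q3]aaa (head 7)
Step 40: aaXaaa[q3]#aaa (head 6)
Step 41: aaXaa[q3]a#aaa (head 5)
Step 42: aaXa[q3]aa#aaa (head 4)
Step 43: aaX[q3]aaa#aaa (head 3)
Step 44: aa[q3]Xaaa#aaa (head 2)
Step 45: aaa[q0]aaa#aaa (head 3)
Step 46: aaaX[q1]aa#aaa (head 4)
Step 47: aaaXa[q1]a#aaa (head 5)
Step 48: aaaXaa[q1]#aaa (head 6)
Step 49: aaaXaa#[q2]aaa (head 7)
Step 50: aaaXaa#a[q2]aa (head 8)
Step 51: aaaXaa#aa[q2]a (head 9)
Step 52: aaaXaa#aaa[q2]□ (head 10)
Step 53: aaaXaa#aa[q3]aa (head 9)
Step 54: aaaXaa#a[q3]aaa (head 8)
Step 55: aaaXaa#[q3]aaaa (head 7)
Step 56: aaaXaa[q3]#aaaa (head 6)
Step 57: aaaXa[q3]a#aaaa (head 5)
Step 58: aaaX[q3]aa#aaaa (head 4)
Step 59: aaa[q3]Xaa#aaaa (head 3)
Step 60: aaaa[q0]aa#aaaa (head 4)
Step 61: aaaaX[q1]a#aaaa (head 5)
Step 62: aaaaXa[q1]#aaaa (head 6)
Step 63: aaaaXa#[q2]aaaa (head 7)
Step 64: aaaaXa#a[q2]aaa (head 8)
Step 65: aaaaXa#aa[q2]aa (head 9)
Step 66: aaaaXa#aaa[q2]a (head 10)
Step 67: aaaaXa#aaaa[q2]□ (head 11)
Step 68: aaaaXa#aaa[q3]aa (head 10)
Step 69: aaaaXa#aa[q3]aaa (head 9)
Step 70: aaaaXa#a[q3]aaaa (head 8)
Step 71: aaaaXa#[q3]aaaaa (head 7)
Step 72: aaaaXa[q3]#aaaaa (head 6)
Step 73: aaaaX[q3]a#aaaaa (head 5)
Step 74: aaaa[q3]Xa#aaaaa (head 4)
Step 75: aaaaa[q0]a#aaaaa (head 5)
Step 76: aaaaaX[q1]#aaaaa (head 6)
Step 77: aaaaaX#[q2]aaaaa (head 7)
Step 78: aaaaaX#a[q2]aaaa (head 8)
Step 79: aaaaaX#aa[q2]aaa (head 9)
Step 80: aaaaaX#aaa[q2]aa (head 10)
Step 81: aaaaaX#aaaa[q2]a (head 11)
Step 82: aaaaaX#aaaaa[q2]□ (head 12)
Step 83: aaaaaX#aaaa[q3]aa (head 11)
Step 84: aaaaaX#aaa[q3]aaa (head 10)
Step 85: aaaaaX#aa[q3]aaaa (head 9)
Step 86: aaaaaX#a[q3]aaaaa (head 8)
Step 87: aaaaaX#[q3]aaaaaa (head 7)
Step 88: aaaaaX[q3]#aaaaaa (head 6)
Step 89: aaaaa[q3]X#aaaaaa (head 5)
Step 90: aaaaaa[q0]#aaaaaa (head 6)
Step 91: aaaaaa#[q3]aaaaaa (head 7)
Step 92: aaaaaa[q3]#aaaaaa (head 6)
Step 93: aaaaa[q3]a#aaaaaa (head 5)
Step 94: aaaa[q3]aa#aaaaaa (head 4)
Step 95: aaa[q3]aaa#aaaaaa (head 3)
Step 96: aa[q3]aaaa#aaaaaa (head 2)
Step 97: a[q3]aaaaa#aaaaaa (head 1)
Step 98: [q3]aaaaaa#aaaaaa (head 0)
Step 99: [q3]□aaaaaa#aaaaaa (head -1)
Step 100: □[qA]aaaaaa#aaaaaa (head 0)
The machine is in qA, so it halts and accepts.

Final answer: Accept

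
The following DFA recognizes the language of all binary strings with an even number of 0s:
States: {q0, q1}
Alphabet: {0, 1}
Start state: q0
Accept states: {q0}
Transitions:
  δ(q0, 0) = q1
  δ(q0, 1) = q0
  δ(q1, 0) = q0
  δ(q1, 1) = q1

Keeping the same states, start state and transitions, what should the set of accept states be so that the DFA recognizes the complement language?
The DFA is complete (every state has a transition on every symbol), so the complement
is recognized by the same DFA with accepting and non-accepting states swapped.
Original accept states: {q0}
Complement accept states = All states - Original accept states
= {q0, q1} - {q0}
= {q1}
Complement language: strings with an ODD number of 0s

Final answer: {q1}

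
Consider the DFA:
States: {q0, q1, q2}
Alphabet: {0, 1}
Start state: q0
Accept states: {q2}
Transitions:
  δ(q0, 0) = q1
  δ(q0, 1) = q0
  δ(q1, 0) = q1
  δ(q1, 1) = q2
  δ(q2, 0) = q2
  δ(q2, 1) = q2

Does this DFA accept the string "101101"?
Processing string "101101":
  q0 --1--> q0
  q0 --0--> q1
  q1 --1--> q2
  q2 --1--> q2
  q2 --0--> q2
  q2 --1--> q2
Final state: q2
Accept states: {q2}
q2 is an accept state, so the string is accepted.

Final answer: Yes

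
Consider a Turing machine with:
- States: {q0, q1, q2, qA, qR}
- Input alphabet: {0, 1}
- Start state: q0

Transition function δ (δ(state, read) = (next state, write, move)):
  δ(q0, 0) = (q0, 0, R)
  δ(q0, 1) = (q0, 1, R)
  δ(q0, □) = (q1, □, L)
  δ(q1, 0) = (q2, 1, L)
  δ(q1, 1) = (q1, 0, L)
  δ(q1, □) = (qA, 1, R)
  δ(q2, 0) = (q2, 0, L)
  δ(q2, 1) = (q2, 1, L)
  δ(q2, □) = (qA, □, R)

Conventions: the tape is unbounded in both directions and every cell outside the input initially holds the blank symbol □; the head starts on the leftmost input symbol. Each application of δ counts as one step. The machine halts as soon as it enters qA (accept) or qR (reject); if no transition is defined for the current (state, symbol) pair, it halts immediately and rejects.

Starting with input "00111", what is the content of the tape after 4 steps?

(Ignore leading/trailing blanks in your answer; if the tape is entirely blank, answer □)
Step 0: [q0]00111 (head at position 0)
Step 1: δ(q0, 0) = (q0, 0, R)  ⊢  0[q0]0111 (head at position 1)
Step 2: δ(q0, 0) = (q0, 0, R)  ⊢  00[q0]111 (head at position 2)
Step 3: δ(q0, 1) = (q0, 1, R)  ⊢  001[q0]11 (head at position 3)
Step 4: δ(q0, 1) = (q0, 1, R)  ⊢  0011[q0]1 (head at position 4)
Tape after 4 steps (ignoring surrounding blanks): 00111

Final answer: Tape: 00111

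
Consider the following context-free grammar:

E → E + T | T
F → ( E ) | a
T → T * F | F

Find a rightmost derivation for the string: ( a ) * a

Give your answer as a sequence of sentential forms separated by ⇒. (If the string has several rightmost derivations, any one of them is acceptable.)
Start with E.
Step 1: the rightmost non-terminal is E; apply E → T:  T
Step 2: the rightmost non-terminal is T; apply T → T * F:  T * F
Step 3: the rightmost non-terminal is F; apply F → a:  T * a
Step 4: the rightmost non-terminal is T; apply T → F:  F * a
Step 5: the rightmost non-terminal is F; apply F → ( E ):  ( E ) * a
Step 6: the rightmost non-terminal is E; apply E → T:  ( T ) * a
Step 7: the rightmost non-terminal is T; apply T → F:  ( F ) * a
Step 8: the rightmost non-terminal is F; apply F → a:  ( a ) * a

Final answer: E ⇒ T ⇒ T * F ⇒ T * a ⇒ F * a ⇒ ( E ) * a ⇒ ( T ) * a ⇒ ( F ) * a ⇒ ( a ) * a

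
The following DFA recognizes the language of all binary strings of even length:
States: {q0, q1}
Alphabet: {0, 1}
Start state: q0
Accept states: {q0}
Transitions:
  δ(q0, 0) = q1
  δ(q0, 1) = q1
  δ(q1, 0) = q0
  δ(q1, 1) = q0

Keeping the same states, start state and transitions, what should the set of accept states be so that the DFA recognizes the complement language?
The DFA is complete (every state has a transition on every symbol), so the complement
is recognized by the same DFA with accepting and non-accepting states swapped.
Original accept states: {q0}
Complement accept states = All states - Original accept states
= {q0, q1} - {q0}
= {q1}
Complement language: strings of ODD length

Final answer: {q1}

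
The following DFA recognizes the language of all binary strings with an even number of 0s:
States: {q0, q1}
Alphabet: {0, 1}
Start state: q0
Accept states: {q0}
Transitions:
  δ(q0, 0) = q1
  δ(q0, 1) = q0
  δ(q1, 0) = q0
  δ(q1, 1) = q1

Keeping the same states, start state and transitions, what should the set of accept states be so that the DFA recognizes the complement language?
The DFA is complete (every state has a transition on every symbol), so the complement
is recognized by the same DFA with accepting and non-accepting states swapped.
Original accept states: {q0}
Complement accept states = All states - Original accept states
= {q0, q1} - {q0}
= {q1}
Complement language: strings with an ODD number of 0s

Final answer: {q1}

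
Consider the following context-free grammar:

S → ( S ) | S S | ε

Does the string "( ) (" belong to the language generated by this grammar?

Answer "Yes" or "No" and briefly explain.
Each production adds parentheses only in matched pairs (S → ( S )) or none at all, so every derived string has equally many '(' and ')'. The string ( ) ( has two '(' and one ')', so it cannot be derived.

Final answer: No - no valid derivation exists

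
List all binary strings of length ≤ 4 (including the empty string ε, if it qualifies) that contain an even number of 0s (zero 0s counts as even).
Checking every binary string of length 0 to 4:
  Length 0: accepted: ε | rejected: (none)
  Length 1: accepted: 1 | rejected: 0
  Length 2: accepted: 00, 11 | rejected: 01, 10
  Length 3: accepted: 001, 010, 100, 111 | rejected: 000, 011, 101, 110
  Length 4: accepted: 0000, 0011, 0101, 0110, 1001, 1010, 1100, 1111 | rejected: 0001, 0010, 0100, 0111, 1000, 1011, 1101, 1110
Total: 16 string(s).

Final answer: ε, 1, 00, 11, 001, 010, 100, 111, 0000, 0011, 0101, 0110, 1001, 1010, 1100, 1111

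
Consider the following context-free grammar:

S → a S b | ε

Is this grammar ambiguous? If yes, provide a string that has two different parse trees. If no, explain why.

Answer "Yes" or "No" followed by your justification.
At every step exactly one production applies: if the remaining string to generate is non-empty it starts with a and ends with b, forcing S → a S b; if it is empty, S → ε is forced. Hence each string a^n b^n has exactly one derivation (S → a S b applied n times, then S → ε) and one parse tree.

Final answer: No - the grammar is unambiguous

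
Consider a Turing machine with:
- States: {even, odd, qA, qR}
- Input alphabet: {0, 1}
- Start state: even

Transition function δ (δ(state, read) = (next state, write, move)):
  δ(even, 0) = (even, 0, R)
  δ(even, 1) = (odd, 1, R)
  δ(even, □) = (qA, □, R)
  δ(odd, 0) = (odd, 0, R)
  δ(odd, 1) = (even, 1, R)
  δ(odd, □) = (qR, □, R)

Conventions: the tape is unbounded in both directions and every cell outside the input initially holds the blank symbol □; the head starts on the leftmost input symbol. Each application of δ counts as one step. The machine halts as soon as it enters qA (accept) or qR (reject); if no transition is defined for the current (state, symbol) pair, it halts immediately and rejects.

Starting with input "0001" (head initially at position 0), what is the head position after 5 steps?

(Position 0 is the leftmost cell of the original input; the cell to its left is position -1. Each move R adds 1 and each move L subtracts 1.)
Step 0: [even]0001 (head at position 0)
Step 1: δ(even, 0) = (even, 0, R)  ⊢  0[even]001 (head at position 1)
Step 2: δ(even, 0) = (even, 0, R)  ⊢  00[even]01 (head at position 2)
Step 3: δ(even, 0) = (even, 0, R)  ⊢  000[even]1 (head at position 3)
Step 4: δ(even, 1) = (odd, 1, R)  ⊢  0001[odd]□ (head at position 4)
Step 5: δ(odd, □) = (qR, □, R)  ⊢  0001□[qR]□ (head at position 5)
Head position after 5 steps: 5

Final answer: Position 5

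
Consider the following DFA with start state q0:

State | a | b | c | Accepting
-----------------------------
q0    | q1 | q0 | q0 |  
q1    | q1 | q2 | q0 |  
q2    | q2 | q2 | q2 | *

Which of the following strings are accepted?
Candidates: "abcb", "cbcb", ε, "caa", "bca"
"abcb": q0 → q1 → q2 → q2 → q2; q2 is accepting → accepted
"cbcb": q0 → q0 → q0 → q0 → q0; q0 is not accepting → rejected
ε: q0; q0 is not accepting → rejected
"caa": q0 → q0 → q1 → q1; q1 is not accepting → rejected
"bca": q0 → q0 → q0 → q1; q1 is not accepting → rejected

Final answer: "abcb"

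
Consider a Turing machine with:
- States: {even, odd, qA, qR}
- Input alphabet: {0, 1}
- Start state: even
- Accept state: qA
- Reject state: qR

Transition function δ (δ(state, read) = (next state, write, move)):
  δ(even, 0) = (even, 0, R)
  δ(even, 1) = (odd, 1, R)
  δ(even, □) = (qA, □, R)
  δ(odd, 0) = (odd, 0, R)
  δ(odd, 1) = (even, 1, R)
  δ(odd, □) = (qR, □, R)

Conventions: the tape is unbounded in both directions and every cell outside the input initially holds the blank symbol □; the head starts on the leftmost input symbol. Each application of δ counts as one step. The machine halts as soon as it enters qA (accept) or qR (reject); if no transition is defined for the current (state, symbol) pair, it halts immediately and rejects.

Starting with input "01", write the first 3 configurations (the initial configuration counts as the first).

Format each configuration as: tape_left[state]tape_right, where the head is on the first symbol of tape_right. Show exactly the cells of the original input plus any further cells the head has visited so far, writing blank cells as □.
Step 0: [even]01 (head at position 0)
Step 1: δ(even, 0) = (even, 0, R)  ⊢  0[even]1 (head at position 1)
Step 2: δ(even, 1) = (odd, 1, R)  ⊢  01[odd]□ (head at position 2)

Final answer: [even]01 ⊢ 0[even]1 ⊢ 01[odd]□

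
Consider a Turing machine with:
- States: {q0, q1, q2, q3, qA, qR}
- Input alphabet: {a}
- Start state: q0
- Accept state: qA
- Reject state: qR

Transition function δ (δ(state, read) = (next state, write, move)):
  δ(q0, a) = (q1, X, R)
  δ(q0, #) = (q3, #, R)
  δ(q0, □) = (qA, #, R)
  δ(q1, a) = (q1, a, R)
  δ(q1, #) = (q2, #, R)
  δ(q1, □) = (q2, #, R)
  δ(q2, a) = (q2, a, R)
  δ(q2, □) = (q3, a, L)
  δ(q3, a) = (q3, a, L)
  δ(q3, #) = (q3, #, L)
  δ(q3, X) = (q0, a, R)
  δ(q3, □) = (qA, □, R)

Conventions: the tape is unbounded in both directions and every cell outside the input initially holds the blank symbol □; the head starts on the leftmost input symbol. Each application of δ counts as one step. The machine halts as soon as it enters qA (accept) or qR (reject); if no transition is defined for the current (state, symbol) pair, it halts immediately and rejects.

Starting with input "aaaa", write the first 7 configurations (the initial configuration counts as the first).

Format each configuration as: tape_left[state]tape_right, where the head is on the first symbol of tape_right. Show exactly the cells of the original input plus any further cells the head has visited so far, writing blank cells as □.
Step 0: [q0]aaaa (head at position 0)
Step 1: δ(q0, a) = (q1, X, R)  ⊢  X[q1]aaa (head at position 1)
Step 2: δ(q1, a) = (q1, a, R)  ⊢  Xa[q1]aa (head at position 2)
Step 3: δ(q1, a) = (q1, a, R)  ⊢  Xaa[q1]a (head at position 3)
Step 4: δ(q1, a) = (q1, a, R)  ⊢  Xaaa[q1]□ (head at position 4)
Step 5: δ(q1, □) = (q2, #, R)  ⊢  Xaaa#[q2]□ (head at position 5)
Step 6: δ(q2, □) = (q3, a, L)  ⊢  Xaaa[q3]#a (head at position 4)

Final answer: [q0]aaaa ⊢ X[q1]aaa ⊢ Xa[q1]aa ⊢ Xaa[q1]a ⊢ Xaaa[q1]□ ⊢ Xaaa#[q2]□ ⊢ Xaaa[q3]#a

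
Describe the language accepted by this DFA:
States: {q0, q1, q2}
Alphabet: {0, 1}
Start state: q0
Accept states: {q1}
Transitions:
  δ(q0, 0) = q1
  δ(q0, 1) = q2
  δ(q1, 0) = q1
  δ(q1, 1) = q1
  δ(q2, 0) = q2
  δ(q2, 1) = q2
Analyzing the DFA structure:
Start state: q0
Accept states: {q1}
Interpreting what each state remembers (checking against the transitions):
  q0: nothing has been read yet
  q1: the first symbol was 0
  q2: the first symbol was 1 (trap state)
  δ(q0, 0): in q0 (nothing has been read yet), after reading 0 we have: the first symbol was 0 → q1
  δ(q0, 1): in q0 (nothing has been read yet), after reading 1 we have: the first symbol was 1 (trap state) → q2
  δ(q1, 0): in q1 (the first symbol was 0), after reading 0 we have: the first symbol was 0 → q1
  δ(q1, 1): in q1 (the first symbol was 0), after reading 1 we have: the first symbol was 0 → q1
  δ(q2, 0): in q2 (the first symbol was 1 (trap state)), after reading 0 we have: the first symbol was 1 (trap state) → q2
  δ(q2, 1): in q2 (the first symbol was 1 (trap state)), after reading 1 we have: the first symbol was 1 (trap state) → q2
A string is accepted iff it ends in {q1}, i.e. the first symbol was 0.
Language: All binary strings starting with 0

Final answer: All binary strings starting with 0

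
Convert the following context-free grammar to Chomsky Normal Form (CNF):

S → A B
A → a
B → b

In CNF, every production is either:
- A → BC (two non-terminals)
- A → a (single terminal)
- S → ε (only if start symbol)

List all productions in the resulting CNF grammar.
The grammar has no ε-productions or unit productions to eliminate.
S → A B is already in CNF (two non-terminals) – keep it.
A → a is already in CNF (single terminal) – keep it.
B → b is already in CNF (single terminal) – keep it.
Resulting CNF grammar (3 productions): A → a; B → b; S → A B

Final answer: A → a; B → b; S → A B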